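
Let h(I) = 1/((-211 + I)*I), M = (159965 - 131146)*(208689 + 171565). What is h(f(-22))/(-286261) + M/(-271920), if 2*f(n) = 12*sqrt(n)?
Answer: -71073500004641455049/1763584024460280 - 211*I*sqrt(22)/1712217499476 ≈ -40301.0 - 5.7801e-10*I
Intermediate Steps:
f(n) = 6*sqrt(n) (f(n) = (12*sqrt(n))/2 = 6*sqrt(n))
M = 10958540026 (M = 28819*380254 = 10958540026)
h(I) = 1/(I*(-211 + I))
h(f(-22))/(-286261) + M/(-271920) = (1/(((6*sqrt(-22)))*(-211 + 6*sqrt(-22))))/(-286261) + 10958540026/(-271920) = (1/(((6*(I*sqrt(22))))*(-211 + 6*(I*sqrt(22)))))*(-1/286261) + 10958540026*(-1/271920) = (1/(((6*I*sqrt(22)))*(-211 + 6*I*sqrt(22))))*(-1/286261) - 5479270013/135960 = ((-I*sqrt(22)/132)/(-211 + 6*I*sqrt(22)))*(-1/286261) - 5479270013/135960 = -I*sqrt(22)/(132*(-211 + 6*I*sqrt(22)))*(-1/286261) - 5479270013/135960 = I*sqrt(22)/(37786452*(-211 + 6*I*sqrt(22))) - 5479270013/135960 = -5479270013/135960 + I*sqrt(22)/(37786452*(-211 + 6*I*sqrt(22)))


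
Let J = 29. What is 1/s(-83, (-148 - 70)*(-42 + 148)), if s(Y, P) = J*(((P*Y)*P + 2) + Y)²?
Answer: 1/56964412113664549608221 ≈ 1.7555e-23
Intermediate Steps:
s(Y, P) = 29*(2 + Y + Y*P²)² (s(Y, P) = 29*(((P*Y)*P + 2) + Y)² = 29*((Y*P² + 2) + Y)² = 29*((2 + Y*P²) + Y)² = 29*(2 + Y + Y*P²)²)
1/s(-83, (-148 - 70)*(-42 + 148)) = 1/(29*(2 - 83 - 83*(-148 - 70)²*(-42 + 148)²)²) = 1/(29*(2 - 83 - 83*(-218*106)²)²) = 1/(29*(2 - 83 - 83*(-23108)²)²) = 1/(29*(2 - 83 - 83*533979664)²) = 1/(29*(2 - 83 - 44320312112)²) = 1/(29*(-44320312193)²) = 1/(29*1964290072884984469249) = 1/56964412113664549608221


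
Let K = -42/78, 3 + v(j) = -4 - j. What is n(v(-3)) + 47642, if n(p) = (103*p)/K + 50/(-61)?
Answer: 20669500/427 ≈ 48406.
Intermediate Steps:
v(j) = -7 - j (v(j) = -3 + (-4 - j) = -7 - j)
K = -7/13 (K = -42*1/78 = -7/13 ≈ -0.53846)
n(p) = -50/61 - 1339*p/7 (n(p) = (103*p)/(-7/13) + 50/(-61) = (103*p)*(-13/7) + 50*(-1/61) = -1339*p/7 - 50/61 = -50/61 - 1339*p/7)
n(v(-3)) + 47642 = (-50/61 - 1339*(-7 - 1*(-3))/7) + 47642 = (-50/61 - 1339*(-7 + 3)/7) + 47642 = (-50/61 - 1339/7*(-4)) + 47642 = (-50/61 + 5356/7) + 47642 = 326366/427 + 47642 = 20669500/427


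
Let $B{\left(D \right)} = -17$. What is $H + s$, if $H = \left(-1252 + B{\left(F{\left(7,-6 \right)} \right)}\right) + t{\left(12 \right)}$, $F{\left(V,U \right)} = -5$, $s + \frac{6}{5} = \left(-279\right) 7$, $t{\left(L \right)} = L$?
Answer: $- \frac{16056}{5} \approx -3211.2$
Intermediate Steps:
$s = - \frac{9771}{5}$ ($s = - \frac{6}{5} - 1953 = - \frac{9771}{5} \approx -1954.2$)
$H = -1257$ ($H = \left(-1252 - 17\right) + 12 = -1269 + 12 = -1257$)
$H + s = -1257 - \frac{9771}{5} = - \frac{16056}{5}$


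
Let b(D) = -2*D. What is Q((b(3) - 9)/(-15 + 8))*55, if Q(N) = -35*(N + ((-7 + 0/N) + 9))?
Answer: -7975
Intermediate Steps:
Q(N) = -70 - 35*N (Q(N) = -35*(N + ((-7 + 0) + 9)) = -35*(N + (-7 + 9)) = -35*(N + 2) = -35*(2 + N) = -70 - 35*N)
Q((b(3) - 9)/(-15 + 8))*55 = (-70 - 35*(-2*3 - 9)/(-15 + 8))*55 = (-70 - 35*(-6 - 9)/(-7))*55 = (-70 - (-525)*(-1)/7)*55 = (-70 - 35*15/7)*55 = (-70 - 75)*55 = -145*55 = -7975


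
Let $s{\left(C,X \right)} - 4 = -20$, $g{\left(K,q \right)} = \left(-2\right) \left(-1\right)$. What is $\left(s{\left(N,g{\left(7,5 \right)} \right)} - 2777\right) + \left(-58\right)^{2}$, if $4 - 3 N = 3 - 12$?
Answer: $571$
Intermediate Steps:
$g{\left(K,q \right)} = 2$
$N = \frac{13}{3}$ ($N = \frac{4}{3} - \frac{3 - 12}{3} = \frac{4}{3} - -3 = \frac{4}{3} + 3 = \frac{13}{3} \approx 4.3333$)
$s{\left(C,X \right)} = -16$ ($s{\left(C,X \right)} = 4 - 20 = -16$)
$\left(s{\left(N,g{\left(7,5 \right)} \right)} - 2777\right) + \left(-58\right)^{2} = \left(-16 - 2777\right) + \left(-58\right)^{2} = -2793 + 3364 = 571$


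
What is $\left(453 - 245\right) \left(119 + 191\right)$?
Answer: $64480$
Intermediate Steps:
$\left(453 - 245\right) \left(119 + 191\right) = 208 \cdot 310 = 64480$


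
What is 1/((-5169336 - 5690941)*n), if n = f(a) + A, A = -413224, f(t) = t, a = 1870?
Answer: 1/4467418385058 ≈ 2.2384e-13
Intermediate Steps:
n = -411354 (n = 1870 - 413224 = -411354)
1/((-5169336 - 5690941)*n) = 1/(-5169336 - 5690941*(-411354)) = -1/411354/(-10860277) = -1/10860277*(-1/411354) = 1/4467418385058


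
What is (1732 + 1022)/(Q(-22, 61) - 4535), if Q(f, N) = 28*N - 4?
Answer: -2754/2831 ≈ -0.97280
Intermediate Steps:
Q(f, N) = -4 + 28*N
(1732 + 1022)/(Q(-22, 61) - 4535) = (1732 + 1022)/((-4 + 28*61) - 4535) = 2754/((-4 + 1708) - 4535) = 2754/(1704 - 4535) = 2754/(-2831) = 2754*(-1/2831) = -2754/2831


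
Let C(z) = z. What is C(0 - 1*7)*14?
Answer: -98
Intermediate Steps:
C(0 - 1*7)*14 = (0 - 1*7)*14 = (0 - 7)*14 = -7*14 = -98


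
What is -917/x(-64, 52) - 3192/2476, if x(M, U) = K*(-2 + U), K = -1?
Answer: 527723/30950 ≈ 17.051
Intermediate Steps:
x(M, U) = 2 - U (x(M, U) = -(-2 + U) = 2 - U)
-917/x(-64, 52) - 3192/2476 = -917/(2 - 1*52) - 3192/2476 = -917/(2 - 52) - 3192*1/2476 = -917/(-50) - 798/619 = -917*(-1/50) - 798/619 = 917/50 - 798/619 = 527723/30950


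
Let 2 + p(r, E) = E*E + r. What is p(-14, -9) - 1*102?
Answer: -37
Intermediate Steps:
p(r, E) = -2 + r + E² (p(r, E) = -2 + (E*E + r) = -2 + (E² + r) = -2 + (r + E²) = -2 + r + E²)
p(-14, -9) - 1*102 = (-2 - 14 + (-9)²) - 1*102 = (-2 - 14 + 81) - 102 = 65 - 102 = -37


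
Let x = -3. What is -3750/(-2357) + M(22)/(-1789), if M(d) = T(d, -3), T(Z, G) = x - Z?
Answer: 6767675/4216673 ≈ 1.6050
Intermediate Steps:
T(Z, G) = -3 - Z
M(d) = -3 - d
-3750/(-2357) + M(22)/(-1789) = -3750/(-2357) + (-3 - 1*22)/(-1789) = -3750*(-1/2357) + (-3 - 22)*(-1/1789) = 3750/2357 - 25*(-1/1789) = 3750/2357 + 25/1789 = 6767675/4216673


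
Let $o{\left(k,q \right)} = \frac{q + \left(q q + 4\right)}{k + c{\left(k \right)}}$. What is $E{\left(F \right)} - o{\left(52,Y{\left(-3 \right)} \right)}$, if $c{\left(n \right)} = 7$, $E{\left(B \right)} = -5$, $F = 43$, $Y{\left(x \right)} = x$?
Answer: $- \frac{305}{59} \approx -5.1695$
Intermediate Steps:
$o{\left(k,q \right)} = \frac{4 + q + q^{2}}{7 + k}$ ($o{\left(k,q \right)} = \frac{q + \left(q q + 4\right)}{k + 7} = \frac{q + \left(q^{2} + 4\right)}{7 + k} = \frac{q + \left(4 + q^{2}\right)}{7 + k} = \frac{4 + q + q^{2}}{7 + k}$)
$E{\left(F \right)} - o{\left(52,Y{\left(-3 \right)} \right)} = -5 - \frac{4 - 3 + \left(-3\right)^{2}}{7 + 52} = -5 - \frac{4 - 3 + 9}{59} = -5 - \frac{1}{59} \cdot 10 = -5 - \frac{10}{59} = - \frac{305}{59}$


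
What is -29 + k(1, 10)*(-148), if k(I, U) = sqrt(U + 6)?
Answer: -621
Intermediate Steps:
k(I, U) = sqrt(6 + U)
-29 + k(1, 10)*(-148) = -29 + sqrt(6 + 10)*(-148) = -29 + sqrt(16)*(-148) = -29 + 4*(-148) = -29 - 592 = -621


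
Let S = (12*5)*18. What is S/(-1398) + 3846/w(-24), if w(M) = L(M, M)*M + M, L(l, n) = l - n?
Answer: -150073/932 ≈ -161.02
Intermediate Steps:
w(M) = M (w(M) = (M - M)*M + M = 0*M + M = 0 + M = M)
S = 1080 (S = 60*18 = 1080)
S/(-1398) + 3846/w(-24) = 1080/(-1398) + 3846/(-24) = 1080*(-1/1398) + 3846*(-1/24) = -180/233 - 641/4 = -150073/932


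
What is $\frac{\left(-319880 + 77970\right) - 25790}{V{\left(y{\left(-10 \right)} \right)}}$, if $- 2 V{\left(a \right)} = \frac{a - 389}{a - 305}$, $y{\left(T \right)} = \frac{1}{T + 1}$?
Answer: $\frac{735104200}{1751} \approx 4.1982 \cdot 10^{5}$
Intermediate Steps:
$y{\left(T \right)} = \frac{1}{1 + T}$
$V{\left(a \right)} = - \frac{-389 + a}{2 \left(-305 + a\right)}$ ($V{\left(a \right)} = - \frac{\left(a - 389\right) \frac{1}{a - 305}}{2} = - \frac{\left(-389 + a\right) \frac{1}{-305 + a}}{2} = - \frac{\frac{1}{-305 + a} \left(-389 + a\right)}{2} = - \frac{-389 + a}{2 \left(-305 + a\right)}$)
$\frac{\left(-319880 + 77970\right) - 25790}{V{\left(y{\left(-10 \right)} \right)}} = \frac{\left(-319880 + 77970\right) - 25790}{\frac{1}{2} \frac{1}{-305 + \frac{1}{1 - 10}} \left(389 - \frac{1}{1 - 10}\right)} = \frac{-241910 - 25790}{\frac{1}{2} \frac{1}{-305 + \frac{1}{-9}} \left(389 - \frac{1}{-9}\right)} = - \frac{267700}{\frac{1}{2} \frac{1}{-305 - \frac{1}{9}} \left(389 - - \frac{1}{9}\right)} = - \frac{267700}{\frac{1}{2} \frac{1}{- \frac{2746}{9}} \left(389 + \frac{1}{9}\right)} = - \frac{267700}{\frac{1}{2} \left(- \frac{9}{2746}\right) \frac{3502}{9}} = - \frac{267700}{- \frac{1751}{2746}} = \left(-267700\right) \left(- \frac{2746}{1751}\right) = \frac{735104200}{1751}$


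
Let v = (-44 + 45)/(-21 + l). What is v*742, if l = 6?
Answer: -742/15 ≈ -49.467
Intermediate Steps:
v = -1/15 (v = (-44 + 45)/(-21 + 6) = 1/(-15) = 1*(-1/15) = -1/15 ≈ -0.066667)
v*742 = -1/15*742 = -742/15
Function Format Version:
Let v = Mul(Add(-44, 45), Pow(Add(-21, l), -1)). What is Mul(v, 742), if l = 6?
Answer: Rational(-742, 15) ≈ -49.467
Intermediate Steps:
v = Rational(-1, 15) (v = Mul(Add(-44, 45), Pow(Add(-21, 6), -1)) = Mul(1, Pow(-15, -1)) = Mul(1, Rational(-1, 15)) = Rational(-1, 15) ≈ -0.066667)
Mul(v, 742) = Mul(Rational(-1, 15), 742) = Rational(-742, 15)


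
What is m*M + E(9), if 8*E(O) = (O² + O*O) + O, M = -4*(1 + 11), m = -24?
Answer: 9387/8 ≈ 1173.4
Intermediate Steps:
M = -48 (M = -4*12 = -48)
E(O) = O²/4 + O/8 (E(O) = ((O² + O*O) + O)/8 = ((O² + O²) + O)/8 = (2*O² + O)/8 = (O + 2*O²)/8 = O²/4 + O/8)
m*M + E(9) = -24*(-48) + (⅛)*9*(1 + 2*9) = 1152 + (⅛)*9*(1 + 18) = 1152 + (⅛)*9*19 = 1152 + 171/8 = 9387/8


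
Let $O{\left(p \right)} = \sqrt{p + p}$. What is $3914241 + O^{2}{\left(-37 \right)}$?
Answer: $3914167$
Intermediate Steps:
$O{\left(p \right)} = \sqrt{2} \sqrt{p}$ ($O{\left(p \right)} = \sqrt{2 p} = \sqrt{2} \sqrt{p}$)
$3914241 + O^{2}{\left(-37 \right)} = 3914241 + \left(\sqrt{2} \sqrt{-37}\right)^{2} = 3914241 + \left(\sqrt{2} i \sqrt{37}\right)^{2} = 3914241 + \left(i \sqrt{74}\right)^{2} = 3914241 - 74 = 3914167$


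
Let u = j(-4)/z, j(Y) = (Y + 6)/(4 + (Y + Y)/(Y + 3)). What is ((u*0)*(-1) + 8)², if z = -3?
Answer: 64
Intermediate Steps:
j(Y) = (6 + Y)/(4 + 2*Y/(3 + Y)) (j(Y) = (6 + Y)/(4 + (2*Y)/(3 + Y)) = (6 + Y)/(4 + 2*Y/(3 + Y)))
u = -1/18 (u = ((18 + (-4)² + 9*(-4))/(6*(2 - 4)))/(-3) = ((⅙)*(18 + 16 - 36)/(-2))*(-⅓) = ((⅙)*(-½)*(-2))*(-⅓) = (⅙)*(-⅓) = -1/18 ≈ -0.055556)
((u*0)*(-1) + 8)² = (-1/18*0*(-1) + 8)² = (0*(-1) + 8)² = (0 + 8)² = 8² = 64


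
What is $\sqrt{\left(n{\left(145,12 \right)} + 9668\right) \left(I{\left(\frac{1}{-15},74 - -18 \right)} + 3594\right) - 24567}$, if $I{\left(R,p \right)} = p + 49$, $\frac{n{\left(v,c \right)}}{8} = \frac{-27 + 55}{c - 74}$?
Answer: $\frac{\sqrt{34665113973}}{31} \approx 6006.0$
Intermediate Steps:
$n{\left(v,c \right)} = \frac{224}{-74 + c}$ ($n{\left(v,c \right)} = 8 \frac{-27 + 55}{c - 74} = 8 \frac{28}{-74 + c} = \frac{224}{-74 + c}$)
$I{\left(R,p \right)} = 49 + p$
$\sqrt{\left(n{\left(145,12 \right)} + 9668\right) \left(I{\left(\frac{1}{-15},74 - -18 \right)} + 3594\right) - 24567} = \sqrt{\left(\frac{224}{-74 + 12} + 9668\right) \left(\left(49 + \left(74 - -18\right)\right) + 3594\right) - 24567} = \sqrt{\left(\frac{224}{-62} + 9668\right) \left(\left(49 + \left(74 + 18\right)\right) + 3594\right) - 24567} = \sqrt{\left(224 \left(- \frac{1}{62}\right) + 9668\right) \left(\left(49 + 92\right) + 3594\right) - 24567} = \sqrt{\left(- \frac{112}{31} + 9668\right) \left(141 + 3594\right) - 24567} = \sqrt{\frac{299596}{31} \cdot 3735 - 24567} = \sqrt{\frac{1118991060}{31} - 24567} = \sqrt{\frac{1118229483}{31}} = \frac{\sqrt{34665113973}}{31}$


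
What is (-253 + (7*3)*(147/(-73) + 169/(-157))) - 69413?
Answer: -799185762/11461 ≈ -69731.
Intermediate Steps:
(-253 + (7*3)*(147/(-73) + 169/(-157))) - 69413 = (-253 + 21*(147*(-1/73) + 169*(-1/157))) - 69413 = (-253 + 21*(-147/73 - 169/157)) - 69413 = (-253 + 21*(-35416/11461)) - 69413 = (-253 - 743736/11461) - 69413 = -3643369/11461 - 69413 = -799185762/11461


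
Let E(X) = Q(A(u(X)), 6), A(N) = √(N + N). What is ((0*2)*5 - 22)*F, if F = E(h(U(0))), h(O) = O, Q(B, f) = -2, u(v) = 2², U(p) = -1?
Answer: 44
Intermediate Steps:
u(v) = 4
A(N) = √2*√N (A(N) = √(2*N) = √2*√N)
E(X) = -2
F = -2
((0*2)*5 - 22)*F = ((0*2)*5 - 22)*(-2) = (0*5 - 22)*(-2) = (0 - 22)*(-2) = -22*(-2) = 44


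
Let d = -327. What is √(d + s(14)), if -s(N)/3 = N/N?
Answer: I*√330 ≈ 18.166*I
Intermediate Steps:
s(N) = -3 (s(N) = -3*N/N = -3*1 = -3)
√(d + s(14)) = √(-327 - 3) = √(-330) = I*√330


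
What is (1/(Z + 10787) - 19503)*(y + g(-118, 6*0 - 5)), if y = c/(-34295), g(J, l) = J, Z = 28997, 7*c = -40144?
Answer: 577592088552727/251335420 ≈ 2.2981e+6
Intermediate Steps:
c = -40144/7 (c = (⅐)*(-40144) = -40144/7 ≈ -5734.9)
y = 40144/240065 (y = -40144/7/(-34295) = -40144/7*(-1/34295) = 40144/240065 ≈ 0.16722)
(1/(Z + 10787) - 19503)*(y + g(-118, 6*0 - 5)) = (1/(28997 + 10787) - 19503)*(40144/240065 - 118) = (1/39784 - 19503)*(-28287526/240065) = -775907351/39784*(-28287526/240065) = 577592088552727/251335420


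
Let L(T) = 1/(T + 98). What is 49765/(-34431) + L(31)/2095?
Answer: -4483068548/3101716635 ≈ -1.4454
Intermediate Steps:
L(T) = 1/(98 + T)
49765/(-34431) + L(31)/2095 = 49765/(-34431) + 1/((98 + 31)*2095) = 49765*(-1/34431) + (1/2095)/129 = -49765/34431 + (1/129)*(1/2095) = -49765/34431 + 1/270255 = -4483068548/3101716635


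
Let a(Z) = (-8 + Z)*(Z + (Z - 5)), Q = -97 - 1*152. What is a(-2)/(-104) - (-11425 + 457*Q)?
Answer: 6511291/52 ≈ 1.2522e+5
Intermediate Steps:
Q = -249 (Q = -97 - 152 = -249)
a(Z) = (-8 + Z)*(-5 + 2*Z) (a(Z) = (-8 + Z)*(Z + (-5 + Z)) = (-8 + Z)*(-5 + 2*Z))
a(-2)/(-104) - (-11425 + 457*Q) = (40 - 21*(-2) + 2*(-2)²)/(-104) - 457/(1/(-249 - 25)) = (40 + 42 + 2*4)*(-1/104) - 457/(1/(-274)) = (40 + 42 + 8)*(-1/104) - 457/(-1/274) = 90*(-1/104) - 457*(-274) = -45/52 + 125218 = 6511291/52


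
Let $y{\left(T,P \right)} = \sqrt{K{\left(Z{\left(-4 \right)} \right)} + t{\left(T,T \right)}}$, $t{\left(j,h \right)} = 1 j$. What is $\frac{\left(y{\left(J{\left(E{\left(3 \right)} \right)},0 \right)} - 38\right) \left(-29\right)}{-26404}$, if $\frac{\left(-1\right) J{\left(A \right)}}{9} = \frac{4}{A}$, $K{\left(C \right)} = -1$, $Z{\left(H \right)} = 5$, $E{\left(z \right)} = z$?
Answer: $- \frac{551}{13202} + \frac{29 i \sqrt{13}}{26404} \approx -0.041736 + 0.00396 i$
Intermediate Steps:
$t{\left(j,h \right)} = j$
$J{\left(A \right)} = - \frac{36}{A}$ ($J{\left(A \right)} = - 9 \frac{4}{A} = - \frac{36}{A}$)
$y{\left(T,P \right)} = \sqrt{-1 + T}$
$\frac{\left(y{\left(J{\left(E{\left(3 \right)} \right)},0 \right)} - 38\right) \left(-29\right)}{-26404} = \frac{\left(\sqrt{-1 - \frac{36}{3}} - 38\right) \left(-29\right)}{-26404} = \left(\sqrt{-1 - 12} - 38\right) \left(-29\right) \left(- \frac{1}{26404}\right) = \left(\sqrt{-13} - 38\right) \left(-29\right) \left(- \frac{1}{26404}\right) = \left(i \sqrt{13} - 38\right) \left(-29\right) \left(- \frac{1}{26404}\right) = \left(-38 + i \sqrt{13}\right) \left(-29\right) \left(- \frac{1}{26404}\right) = \left(1102 - 29 i \sqrt{13}\right) \left(- \frac{1}{26404}\right) = - \frac{551}{13202} + \frac{29 i \sqrt{13}}{26404}$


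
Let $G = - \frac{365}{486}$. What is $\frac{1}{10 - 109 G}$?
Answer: $\frac{486}{44645} \approx 0.010886$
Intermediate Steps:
$G = - \frac{365}{486}$ ($G = \left(-365\right) \frac{1}{486} = - \frac{365}{486} \approx -0.75103$)
$\frac{1}{10 - 109 G} = \frac{1}{10 - - \frac{39785}{486}} = \frac{1}{10 + \frac{39785}{486}} = \frac{1}{\frac{44645}{486}} = \frac{486}{44645}$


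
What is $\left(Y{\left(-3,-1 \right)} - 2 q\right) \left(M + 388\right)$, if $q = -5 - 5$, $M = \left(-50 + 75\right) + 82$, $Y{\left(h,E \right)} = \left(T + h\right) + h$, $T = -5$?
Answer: $4455$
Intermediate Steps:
$Y{\left(h,E \right)} = -5 + 2 h$ ($Y{\left(h,E \right)} = \left(-5 + h\right) + h = -5 + 2 h$)
$M = 107$ ($M = 25 + 82 = 107$)
$q = -10$ ($q = -5 - 5 = -10$)
$\left(Y{\left(-3,-1 \right)} - 2 q\right) \left(M + 388\right) = \left(\left(-5 + 2 \left(-3\right)\right) - -20\right) \left(107 + 388\right) = \left(\left(-5 - 6\right) + 20\right) 495 = \left(-11 + 20\right) 495 = 9 \cdot 495 = 4455$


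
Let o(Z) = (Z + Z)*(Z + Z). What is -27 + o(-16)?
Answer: 997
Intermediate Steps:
o(Z) = 4*Z**2 (o(Z) = (2*Z)*(2*Z) = 4*Z**2)
-27 + o(-16) = -27 + 4*(-16)**2 = -27 + 4*256 = -27 + 1024 = 997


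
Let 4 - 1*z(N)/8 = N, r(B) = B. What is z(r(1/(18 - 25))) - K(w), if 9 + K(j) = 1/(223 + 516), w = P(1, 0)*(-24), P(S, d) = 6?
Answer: 217998/5173 ≈ 42.141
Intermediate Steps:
z(N) = 32 - 8*N
w = -144 (w = 6*(-24) = -144)
K(j) = -6650/739 (K(j) = -9 + 1/(223 + 516) = -9 + 1/739 = -6650/739)
z(r(1/(18 - 25))) - K(w) = (32 - 8/(18 - 25)) - 1*(-6650/739) = (32 - 8/(-7)) + 6650/739 = (32 - 8*(-⅐)) + 6650/739 = (32 + 8/7) + 6650/739 = 232/7 + 6650/739 = 217998/5173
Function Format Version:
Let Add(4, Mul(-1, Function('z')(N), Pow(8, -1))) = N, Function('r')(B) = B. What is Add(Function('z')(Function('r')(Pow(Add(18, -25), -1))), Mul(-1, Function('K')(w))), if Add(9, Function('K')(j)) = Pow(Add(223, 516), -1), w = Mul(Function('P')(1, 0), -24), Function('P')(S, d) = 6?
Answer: Rational(217998, 5173) ≈ 42.141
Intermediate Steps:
Function('z')(N) = Add(32, Mul(-8, N))
w = -144 (w = Mul(6, -24) = -144)
Function('K')(j) = Rational(-6650, 739) (Function('K')(j) = Add(-9, Pow(Add(223, 516), -1)) = Add(-9, Pow(739, -1)) = Add(-9, Rational(1, 739)) = Rational(-6650, 739))
Add(Function('z')(Function('r')(Pow(Add(18, -25), -1))), Mul(-1, Function('K')(w))) = Add(Add(32, Mul(-8, Pow(Add(18, -25), -1))), Mul(-1, Rational(-6650, 739))) = Add(Add(32, Mul(-8, Pow(-7, -1))), Rational(6650, 739)) = Add(Add(32, Mul(-8, Rational(-1, 7))), Rational(6650, 739)) = Add(Add(32, Rational(8, 7)), Rational(6650, 739)) = Add(Rational(232, 7), Rational(6650, 739)) = Rational(217998, 5173)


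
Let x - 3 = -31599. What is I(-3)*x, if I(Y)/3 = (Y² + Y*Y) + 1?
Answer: -1800972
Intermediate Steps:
x = -31596 (x = 3 - 31599 = -31596)
I(Y) = 3 + 6*Y² (I(Y) = 3*((Y² + Y*Y) + 1) = 3*((Y² + Y²) + 1) = 3*(2*Y² + 1) = 3*(1 + 2*Y²) = 3 + 6*Y²)
I(-3)*x = (3 + 6*(-3)²)*(-31596) = (3 + 6*9)*(-31596) = (3 + 54)*(-31596) = 57*(-31596) = -1800972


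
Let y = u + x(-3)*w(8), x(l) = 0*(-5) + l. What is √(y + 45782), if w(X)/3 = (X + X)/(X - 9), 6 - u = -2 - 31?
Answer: √45965 ≈ 214.39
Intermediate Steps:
u = 39 (u = 6 - (-2 - 31) = 6 - 1*(-33) = 6 + 33 = 39)
w(X) = 6*X/(-9 + X) (w(X) = 3*((X + X)/(X - 9)) = 3*((2*X)/(-9 + X)) = 3*(2*X/(-9 + X)) = 6*X/(-9 + X))
x(l) = l (x(l) = 0 + l = l)
y = 183 (y = 39 - 18*8/(-9 + 8) = 39 - 18*8/(-1) = 39 - 18*8*(-1) = 39 - 3*(-48) = 39 + 144 = 183)
√(y + 45782) = √(183 + 45782) = √45965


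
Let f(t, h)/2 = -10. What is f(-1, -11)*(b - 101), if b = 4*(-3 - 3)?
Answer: 2500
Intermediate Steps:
b = -24 (b = 4*(-6) = -24)
f(t, h) = -20 (f(t, h) = 2*(-10) = -20)
f(-1, -11)*(b - 101) = -20*(-24 - 101) = -20*(-125) = 2500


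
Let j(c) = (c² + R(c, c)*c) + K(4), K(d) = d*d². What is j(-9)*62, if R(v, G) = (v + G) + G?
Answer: 24056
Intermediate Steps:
K(d) = d³
R(v, G) = v + 2*G (R(v, G) = (G + v) + G = v + 2*G)
j(c) = 64 + 4*c² (j(c) = (c² + (c + 2*c)*c) + 4³ = (c² + (3*c)*c) + 64 = (c² + 3*c²) + 64 = 4*c² + 64 = 64 + 4*c²)
j(-9)*62 = (64 + 4*(-9)²)*62 = (64 + 4*81)*62 = (64 + 324)*62 = 388*62 = 24056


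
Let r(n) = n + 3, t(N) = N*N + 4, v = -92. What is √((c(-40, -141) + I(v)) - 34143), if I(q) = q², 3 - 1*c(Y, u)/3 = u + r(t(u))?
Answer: I*√84911 ≈ 291.4*I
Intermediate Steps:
t(N) = 4 + N² (t(N) = N² + 4 = 4 + N²)
r(n) = 3 + n
c(Y, u) = -12 - 3*u - 3*u² (c(Y, u) = 9 - 3*(u + (3 + (4 + u²))) = 9 - 3*(u + (7 + u²)) = 9 - 3*(7 + u + u²) = 9 + (-21 - 3*u - 3*u²) = -12 - 3*u - 3*u²)
√((c(-40, -141) + I(v)) - 34143) = √(((-12 - 3*(-141) - 3*(-141)²) + (-92)²) - 34143) = √(((-12 + 423 - 3*19881) + 8464) - 34143) = √(((-12 + 423 - 59643) + 8464) - 34143) = √((-59232 + 8464) - 34143) = √(-50768 - 34143) = √(-84911) = I*√84911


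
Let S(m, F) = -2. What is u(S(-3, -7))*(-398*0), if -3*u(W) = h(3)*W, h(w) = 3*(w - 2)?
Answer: 0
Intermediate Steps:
h(w) = -6 + 3*w (h(w) = 3*(-2 + w) = -6 + 3*w)
u(W) = -W (u(W) = -(-6 + 3*3)*W/3 = -(-6 + 9)*W/3 = -W)
u(S(-3, -7))*(-398*0) = (-1*(-2))*(-398*0) = 2*0 = 0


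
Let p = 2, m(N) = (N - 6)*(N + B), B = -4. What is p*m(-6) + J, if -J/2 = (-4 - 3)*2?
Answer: 268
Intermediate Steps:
m(N) = (-6 + N)*(-4 + N) (m(N) = (N - 6)*(N - 4) = (-6 + N)*(-4 + N))
J = 28 (J = -2*(-4 - 3)*2 = -(-14)*2 = -2*(-14) = 28)
p*m(-6) + J = 2*(24 + (-6)² - 10*(-6)) + 28 = 2*(24 + 36 + 60) + 28 = 2*120 + 28 = 240 + 28 = 268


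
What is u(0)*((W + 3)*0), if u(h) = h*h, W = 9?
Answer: 0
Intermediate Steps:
u(h) = h**2
u(0)*((W + 3)*0) = 0**2*((9 + 3)*0) = 0*(12*0) = 0*0 = 0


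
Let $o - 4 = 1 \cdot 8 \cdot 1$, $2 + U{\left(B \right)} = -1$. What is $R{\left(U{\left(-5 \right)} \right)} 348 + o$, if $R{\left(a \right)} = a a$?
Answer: $3144$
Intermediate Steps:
$U{\left(B \right)} = -3$ ($U{\left(B \right)} = -2 - 1 = -3$)
$R{\left(a \right)} = a^{2}$
$o = 12$ ($o = 4 + 1 \cdot 8 \cdot 1 = 4 + 8 \cdot 1 = 4 + 8 = 12$)
$R{\left(U{\left(-5 \right)} \right)} 348 + o = \left(-3\right)^{2} \cdot 348 + 12 = 9 \cdot 348 + 12 = 3132 + 12 = 3144$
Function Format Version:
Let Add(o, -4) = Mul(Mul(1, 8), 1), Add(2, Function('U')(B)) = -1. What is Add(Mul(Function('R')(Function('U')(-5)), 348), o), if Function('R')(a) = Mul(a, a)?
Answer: 3144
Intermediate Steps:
Function('U')(B) = -3 (Function('U')(B) = Add(-2, -1) = -3)
Function('R')(a) = Pow(a, 2)
o = 12 (o = Add(4, Mul(Mul(1, 8), 1)) = Add(4, Mul(8, 1)) = Add(4, 8) = 12)
Add(Mul(Function('R')(Function('U')(-5)), 348), o) = Add(Mul(Pow(-3, 2), 348), 12) = Add(Mul(9, 348), 12) = Add(3132, 12) = 3144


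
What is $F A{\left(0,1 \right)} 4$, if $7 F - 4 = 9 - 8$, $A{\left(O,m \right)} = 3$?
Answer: $\frac{60}{7} \approx 8.5714$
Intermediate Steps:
$F = \frac{5}{7}$ ($F = \frac{4}{7} + \frac{9 - 8}{7} = \frac{4}{7} + \frac{1}{7} \cdot 1 = \frac{4}{7} + \frac{1}{7} = \frac{5}{7} \approx 0.71429$)
$F A{\left(0,1 \right)} 4 = \frac{5}{7} \cdot 3 \cdot 4 = \frac{15}{7} \cdot 4 = \frac{60}{7}$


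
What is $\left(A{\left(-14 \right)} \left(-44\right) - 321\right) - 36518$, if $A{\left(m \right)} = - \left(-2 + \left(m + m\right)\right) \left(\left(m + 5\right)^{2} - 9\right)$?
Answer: $-131879$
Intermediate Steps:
$A{\left(m \right)} = - \left(-9 + \left(5 + m\right)^{2}\right) \left(-2 + 2 m\right)$ ($A{\left(m \right)} = - \left(-2 + 2 m\right) \left(\left(5 + m\right)^{2} - 9\right) = - \left(-2 + 2 m\right) \left(-9 + \left(5 + m\right)^{2}\right) = - \left(-9 + \left(5 + m\right)^{2}\right) \left(-2 + 2 m\right)$)
$\left(A{\left(-14 \right)} \left(-44\right) - 321\right) - 36518 = \left(\left(32 - 18 \left(-14\right)^{2} - -168 - 2 \left(-14\right)^{3}\right) \left(-44\right) - 321\right) - 36518 = \left(\left(32 - 3528 + 168 - -5488\right) \left(-44\right) - 321\right) - 36518 = \left(\left(32 - 3528 + 168 + 5488\right) \left(-44\right) - 321\right) - 36518 = \left(2160 \left(-44\right) - 321\right) - 36518 = \left(-95040 - 321\right) - 36518 = -95361 - 36518 = -131879$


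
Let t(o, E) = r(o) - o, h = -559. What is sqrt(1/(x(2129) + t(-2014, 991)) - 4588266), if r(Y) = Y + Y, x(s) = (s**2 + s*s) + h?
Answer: I*sqrt(376846649289614734437)/9062709 ≈ 2142.0*I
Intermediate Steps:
x(s) = -559 + 2*s**2 (x(s) = (s**2 + s*s) - 559 = (s**2 + s**2) - 559 = 2*s**2 - 559 = -559 + 2*s**2)
r(Y) = 2*Y
t(o, E) = o (t(o, E) = 2*o - o = o)
sqrt(1/(x(2129) + t(-2014, 991)) - 4588266) = sqrt(1/((-559 + 2*2129**2) - 2014) - 4588266) = sqrt(1/((-559 + 2*4532641) - 2014) - 4588266) = sqrt(1/((-559 + 9065282) - 2014) - 4588266) = sqrt(1/(9064723 - 2014) - 4588266) = sqrt(1/9062709 - 4588266) = sqrt(-41582119572593/9062709) = I*sqrt(376846649289614734437)/9062709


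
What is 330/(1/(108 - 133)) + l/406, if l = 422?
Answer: -1674539/203 ≈ -8249.0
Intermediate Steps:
330/(1/(108 - 133)) + l/406 = 330/(1/(108 - 133)) + 422/406 = 330/(1/(-25)) + 422*(1/406) = 330/(-1/25) + 211/203 = 330*(-25) + 211/203 = -8250 + 211/203 = -1674539/203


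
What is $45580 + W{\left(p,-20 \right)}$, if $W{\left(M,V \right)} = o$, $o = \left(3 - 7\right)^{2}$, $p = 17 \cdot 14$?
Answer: $45596$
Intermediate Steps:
$p = 238$
$o = 16$ ($o = \left(-4\right)^{2} = 16$)
$W{\left(M,V \right)} = 16$
$45580 + W{\left(p,-20 \right)} = 45580 + 16 = 45596$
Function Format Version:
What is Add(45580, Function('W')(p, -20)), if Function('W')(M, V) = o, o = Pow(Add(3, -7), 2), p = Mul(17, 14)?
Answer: 45596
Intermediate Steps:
p = 238
o = 16 (o = Pow(-4, 2) = 16)
Function('W')(M, V) = 16
Add(45580, Function('W')(p, -20)) = Add(45580, 16) = 45596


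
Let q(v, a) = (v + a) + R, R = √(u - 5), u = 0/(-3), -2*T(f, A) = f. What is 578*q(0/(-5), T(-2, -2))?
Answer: 578 + 578*I*√5 ≈ 578.0 + 1292.4*I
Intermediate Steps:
T(f, A) = -f/2
u = 0 (u = 0*(-⅓) = 0)
R = I*√5 (R = √(0 - 5) = √(-5) = I*√5 ≈ 2.2361*I)
q(v, a) = a + v + I*√5 (q(v, a) = (v + a) + I*√5 = (a + v) + I*√5 = a + v + I*√5)
578*q(0/(-5), T(-2, -2)) = 578*(-½*(-2) + 0/(-5) + I*√5) = 578*(1 + 0*(-⅕) + I*√5) = 578*(1 + 0 + I*√5) = 578*(1 + I*√5) = 578 + 578*I*√5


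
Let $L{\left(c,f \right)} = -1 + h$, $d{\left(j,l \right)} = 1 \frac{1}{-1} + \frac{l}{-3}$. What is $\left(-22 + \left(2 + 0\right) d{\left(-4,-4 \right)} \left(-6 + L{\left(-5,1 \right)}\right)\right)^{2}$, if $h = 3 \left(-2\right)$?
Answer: $\frac{8464}{9} \approx 940.44$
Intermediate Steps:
$h = -6$
$d{\left(j,l \right)} = -1 - \frac{l}{3}$ ($d{\left(j,l \right)} = 1 \left(-1\right) + l \left(- \frac{1}{3}\right) = -1 - \frac{l}{3}$)
$L{\left(c,f \right)} = -7$ ($L{\left(c,f \right)} = -1 - 6 = -7$)
$\left(-22 + \left(2 + 0\right) d{\left(-4,-4 \right)} \left(-6 + L{\left(-5,1 \right)}\right)\right)^{2} = \left(-22 + \left(2 + 0\right) \left(-1 - - \frac{4}{3}\right) \left(-6 - 7\right)\right)^{2} = \left(-22 + 2 \left(-1 + \frac{4}{3}\right) \left(-13\right)\right)^{2} = \left(-22 + 2 \cdot \frac{1}{3} \left(-13\right)\right)^{2} = \left(-22 + \frac{2}{3} \left(-13\right)\right)^{2} = \left(-22 - \frac{26}{3}\right)^{2} = \left(- \frac{92}{3}\right)^{2} = \frac{8464}{9}$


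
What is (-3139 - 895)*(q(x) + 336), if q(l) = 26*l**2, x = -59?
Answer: -366456628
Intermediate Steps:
(-3139 - 895)*(q(x) + 336) = (-3139 - 895)*(26*(-59)**2 + 336) = -4034*(26*3481 + 336) = -4034*(90506 + 336) = -4034*90842 = -366456628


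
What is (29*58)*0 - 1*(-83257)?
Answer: 83257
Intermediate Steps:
(29*58)*0 - 1*(-83257) = 1682*0 + 83257 = 0 + 83257 = 83257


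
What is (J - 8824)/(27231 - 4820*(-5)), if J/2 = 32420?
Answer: 56016/51331 ≈ 1.0913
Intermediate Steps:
J = 64840 (J = 2*32420 = 64840)
(J - 8824)/(27231 - 4820*(-5)) = (64840 - 8824)/(27231 - 4820*(-5)) = 56016/(27231 + 24100) = 56016/51331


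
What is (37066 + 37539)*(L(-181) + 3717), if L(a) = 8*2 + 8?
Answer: 279097305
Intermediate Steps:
L(a) = 24 (L(a) = 16 + 8 = 24)
(37066 + 37539)*(L(-181) + 3717) = (37066 + 37539)*(24 + 3717) = 74605*3741 = 279097305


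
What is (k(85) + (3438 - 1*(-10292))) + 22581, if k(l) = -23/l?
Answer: 3086412/85 ≈ 36311.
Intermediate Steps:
(k(85) + (3438 - 1*(-10292))) + 22581 = (-23/85 + (3438 - 1*(-10292))) + 22581 = (-23*1/85 + (3438 + 10292)) + 22581 = (-23/85 + 13730) + 22581 = 1167027/85 + 22581 = 3086412/85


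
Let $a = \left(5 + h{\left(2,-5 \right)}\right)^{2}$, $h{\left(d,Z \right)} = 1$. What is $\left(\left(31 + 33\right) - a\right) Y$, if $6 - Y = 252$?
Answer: $-6888$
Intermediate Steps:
$Y = -246$ ($Y = 6 - 252 = -246$)
$a = 36$ ($a = \left(5 + 1\right)^{2} = 6^{2} = 36$)
$\left(\left(31 + 33\right) - a\right) Y = \left(\left(31 + 33\right) - 36\right) \left(-246\right) = \left(64 - 36\right) \left(-246\right) = 28 \left(-246\right) = -6888$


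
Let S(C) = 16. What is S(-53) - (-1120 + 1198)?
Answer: -62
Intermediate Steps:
S(-53) - (-1120 + 1198) = 16 - (-1120 + 1198) = 16 - 1*78 = 16 - 78 = -62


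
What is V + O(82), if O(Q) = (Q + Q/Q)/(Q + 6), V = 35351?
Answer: 3110971/88 ≈ 35352.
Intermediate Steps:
O(Q) = (1 + Q)/(6 + Q) (O(Q) = (Q + 1)/(6 + Q) = (1 + Q)/(6 + Q))
V + O(82) = 35351 + (1 + 82)/(6 + 82) = 35351 + 83/88 = 3110971/88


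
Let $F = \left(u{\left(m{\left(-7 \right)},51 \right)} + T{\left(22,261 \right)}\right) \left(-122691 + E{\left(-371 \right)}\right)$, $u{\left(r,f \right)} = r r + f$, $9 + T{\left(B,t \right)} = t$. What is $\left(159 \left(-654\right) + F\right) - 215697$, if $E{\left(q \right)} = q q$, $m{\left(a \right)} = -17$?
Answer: $8530717$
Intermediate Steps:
$T{\left(B,t \right)} = -9 + t$
$u{\left(r,f \right)} = f + r^{2}$ ($u{\left(r,f \right)} = r^{2} + f = f + r^{2}$)
$E{\left(q \right)} = q^{2}$
$F = 8850400$ ($F = \left(\left(51 + \left(-17\right)^{2}\right) + \left(-9 + 261\right)\right) \left(-122691 + \left(-371\right)^{2}\right) = \left(\left(51 + 289\right) + 252\right) \left(-122691 + 137641\right) = \left(340 + 252\right) 14950 = 592 \cdot 14950 = 8850400$)
$\left(159 \left(-654\right) + F\right) - 215697 = \left(159 \left(-654\right) + 8850400\right) - 215697 = \left(-103986 + 8850400\right) - 215697 = 8746414 - 215697 = 8530717$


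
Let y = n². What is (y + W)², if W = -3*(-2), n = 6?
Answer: 1764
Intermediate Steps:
W = 6
y = 36 (y = 6² = 36)
(y + W)² = (36 + 6)² = 42² = 1764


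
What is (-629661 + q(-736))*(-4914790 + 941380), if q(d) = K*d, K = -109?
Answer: 2183138470170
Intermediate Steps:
q(d) = -109*d
(-629661 + q(-736))*(-4914790 + 941380) = (-629661 - 109*(-736))*(-4914790 + 941380) = (-629661 + 80224)*(-3973410) = -549437*(-3973410) = 2183138470170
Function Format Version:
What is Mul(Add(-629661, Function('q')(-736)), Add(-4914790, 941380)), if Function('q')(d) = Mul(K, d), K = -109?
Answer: 2183138470170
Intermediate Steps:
Function('q')(d) = Mul(-109, d)
Mul(Add(-629661, Function('q')(-736)), Add(-4914790, 941380)) = Mul(Add(-629661, Mul(-109, -736)), Add(-4914790, 941380)) = Mul(Add(-629661, 80224), -3973410) = Mul(-549437, -3973410) = 2183138470170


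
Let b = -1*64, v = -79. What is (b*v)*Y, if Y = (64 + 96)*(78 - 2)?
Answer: 61480960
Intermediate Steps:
Y = 12160 (Y = 160*76 = 12160)
b = -64
(b*v)*Y = -64*(-79)*12160 = 5056*12160 = 61480960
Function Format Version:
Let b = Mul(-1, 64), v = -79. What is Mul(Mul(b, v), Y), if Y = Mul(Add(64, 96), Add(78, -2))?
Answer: 61480960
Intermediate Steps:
Y = 12160 (Y = Mul(160, 76) = 12160)
b = -64
Mul(Mul(b, v), Y) = Mul(Mul(-64, -79), 12160) = Mul(5056, 12160) = 61480960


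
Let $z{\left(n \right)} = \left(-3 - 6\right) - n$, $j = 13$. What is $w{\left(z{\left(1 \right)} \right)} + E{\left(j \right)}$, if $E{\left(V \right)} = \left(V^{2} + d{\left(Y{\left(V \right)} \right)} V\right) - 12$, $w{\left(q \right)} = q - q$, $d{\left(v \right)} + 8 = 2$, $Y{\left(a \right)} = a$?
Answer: $79$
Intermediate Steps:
$d{\left(v \right)} = -6$ ($d{\left(v \right)} = -8 + 2 = -6$)
$z{\left(n \right)} = -9 - n$ ($z{\left(n \right)} = \left(-3 - 6\right) - n = -9 - n$)
$w{\left(q \right)} = 0$
$E{\left(V \right)} = -12 + V^{2} - 6 V$ ($E{\left(V \right)} = \left(V^{2} - 6 V\right) - 12 = -12 + V^{2} - 6 V$)
$w{\left(z{\left(1 \right)} \right)} + E{\left(j \right)} = 0 - \left(90 - 169\right) = 0 - -79 = 0 + 79 = 79$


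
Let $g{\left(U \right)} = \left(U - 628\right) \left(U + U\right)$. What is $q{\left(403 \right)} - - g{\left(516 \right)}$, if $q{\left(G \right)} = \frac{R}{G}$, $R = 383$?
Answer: $- \frac{46579969}{403} \approx -1.1558 \cdot 10^{5}$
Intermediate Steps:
$q{\left(G \right)} = \frac{383}{G}$
$g{\left(U \right)} = 2 U \left(-628 + U\right)$ ($g{\left(U \right)} = \left(-628 + U\right) 2 U = 2 U \left(-628 + U\right)$)
$q{\left(403 \right)} - - g{\left(516 \right)} = \frac{383}{403} - - 2 \cdot 516 \left(-628 + 516\right) = 383 \cdot \frac{1}{403} - - 2 \cdot 516 \left(-112\right) = \frac{383}{403} - \left(-1\right) \left(-115584\right) = \frac{383}{403} - 115584 = - \frac{46579969}{403}$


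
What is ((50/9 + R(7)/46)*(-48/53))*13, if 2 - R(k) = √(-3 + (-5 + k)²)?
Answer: -240136/3657 ≈ -65.665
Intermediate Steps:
R(k) = 2 - √(-3 + (-5 + k)²)
((50/9 + R(7)/46)*(-48/53))*13 = ((50/9 + (2 - √(-3 + (-5 + 7)²))/46)*(-48/53))*13 = ((50*(⅑) + (2 - √(-3 + 2²))*(1/46))*(-48*1/53))*13 = ((50/9 + (2 - √(-3 + 4))*(1/46))*(-48/53))*13 = ((50/9 + (2 - √1)*(1/46))*(-48/53))*13 = ((50/9 + (2 - 1*1)*(1/46))*(-48/53))*13 = ((50/9 + (2 - 1)*(1/46))*(-48/53))*13 = ((50/9 + 1*(1/46))*(-48/53))*13 = ((50/9 + 1/46)*(-48/53))*13 = ((2309/414)*(-48/53))*13 = -18472/3657*13 = -240136/3657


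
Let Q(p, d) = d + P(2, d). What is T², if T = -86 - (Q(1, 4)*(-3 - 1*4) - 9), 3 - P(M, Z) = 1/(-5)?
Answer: 17689/25 ≈ 707.56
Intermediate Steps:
P(M, Z) = 16/5 (P(M, Z) = 3 - 1/(-5) = 3 - 1*(-⅕) = 3 + ⅕ = 16/5)
Q(p, d) = 16/5 + d (Q(p, d) = d + 16/5 = 16/5 + d)
T = -133/5 (T = -86 - ((16/5 + 4)*(-3 - 1*4) - 9) = -86 - (36*(-3 - 4)/5 - 9) = -86 - ((36/5)*(-7) - 9) = -86 - (-252/5 - 9) = -86 - 1*(-297/5) = -86 + 297/5 = -133/5 ≈ -26.600)
T² = (-133/5)² = 17689/25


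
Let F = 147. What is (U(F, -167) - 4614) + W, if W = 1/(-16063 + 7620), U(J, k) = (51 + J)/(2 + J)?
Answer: -5802772733/1258007 ≈ -4612.7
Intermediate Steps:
U(J, k) = (51 + J)/(2 + J)
W = -1/8443 (W = 1/(-8443) = -1/8443 ≈ -0.00011844)
(U(F, -167) - 4614) + W = ((51 + 147)/(2 + 147) - 4614) - 1/8443 = (198/149 - 4614) - 1/8443 = -687288/149 - 1/8443 = -5802772733/1258007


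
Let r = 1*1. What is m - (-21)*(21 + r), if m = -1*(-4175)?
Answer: 4637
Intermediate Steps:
r = 1
m = 4175
m - (-21)*(21 + r) = 4175 - (-21)*(21 + 1) = 4175 - (-21)*22 = 4175 - 1*(-462) = 4175 + 462 = 4637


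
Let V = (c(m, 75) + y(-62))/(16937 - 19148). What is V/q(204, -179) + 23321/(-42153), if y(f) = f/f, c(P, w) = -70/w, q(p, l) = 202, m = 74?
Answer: -52078372361/94132285830 ≈ -0.55325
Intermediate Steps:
y(f) = 1
V = -1/33165 (V = (-70/75 + 1)/(16937 - 19148) = (-70*1/75 + 1)/(-2211) = (-14/15 + 1)*(-1/2211) = (1/15)*(-1/2211) = -1/33165 ≈ -3.0152e-5)
V/q(204, -179) + 23321/(-42153) = -1/33165/202 + 23321/(-42153) = -1/33165*1/202 + 23321*(-1/42153) = -1/6699330 - 23321/42153 = -52078372361/94132285830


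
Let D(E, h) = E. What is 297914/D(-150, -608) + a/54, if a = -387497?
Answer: -12368651/1350 ≈ -9162.0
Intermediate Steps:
297914/D(-150, -608) + a/54 = 297914/(-150) - 387497/54 = 297914*(-1/150) - 387497*1/54 = -148957/75 - 387497/54 = -12368651/1350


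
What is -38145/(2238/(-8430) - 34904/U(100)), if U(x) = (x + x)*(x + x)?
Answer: 17864575000/533001 ≈ 33517.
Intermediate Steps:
U(x) = 4*x² (U(x) = (2*x)*(2*x) = 4*x²)
-38145/(2238/(-8430) - 34904/U(100)) = -38145/(2238/(-8430) - 34904/(4*100²)) = -38145/(2238*(-1/8430) - 34904/(4*10000)) = -38145/(-373/1405 - 34904/40000) = -38145/(-373/1405 - 34904*1/40000) = -38145/(-373/1405 - 4363/5000) = -38145/(-1599003/1405000) = -38145*(-1405000/1599003) = 17864575000/533001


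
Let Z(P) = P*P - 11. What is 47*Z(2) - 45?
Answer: -374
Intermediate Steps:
Z(P) = -11 + P² (Z(P) = P² - 11 = -11 + P²)
47*Z(2) - 45 = 47*(-11 + 2²) - 45 = 47*(-11 + 4) - 45 = 47*(-7) - 45 = -329 - 45 = -374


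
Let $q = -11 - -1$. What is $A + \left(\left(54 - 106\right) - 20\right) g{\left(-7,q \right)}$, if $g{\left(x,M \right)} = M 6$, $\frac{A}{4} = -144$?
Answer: $3744$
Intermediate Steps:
$A = -576$ ($A = 4 \left(-144\right) = -576$)
$q = -10$ ($q = -11 + 1 = -10$)
$g{\left(x,M \right)} = 6 M$
$A + \left(\left(54 - 106\right) - 20\right) g{\left(-7,q \right)} = -576 + \left(\left(54 - 106\right) - 20\right) 6 \left(-10\right) = -576 + \left(-52 - 20\right) \left(-60\right) = -576 - -4320 = -576 + 4320 = 3744$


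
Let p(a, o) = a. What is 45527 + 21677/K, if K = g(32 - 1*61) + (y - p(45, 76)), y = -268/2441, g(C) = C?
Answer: 8183011797/180902 ≈ 45235.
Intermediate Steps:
y = -268/2441 (y = -268*1/2441 = -268/2441 ≈ -0.10979)
K = -180902/2441 (K = (32 - 1*61) + (-268/2441 - 1*45) = (32 - 61) + (-268/2441 - 45) = -29 - 110113/2441 = -180902/2441 ≈ -74.110)
45527 + 21677/K = 45527 + 21677/(-180902/2441) = 45527 + 21677*(-2441/180902) = 45527 - 52913557/180902 = 8183011797/180902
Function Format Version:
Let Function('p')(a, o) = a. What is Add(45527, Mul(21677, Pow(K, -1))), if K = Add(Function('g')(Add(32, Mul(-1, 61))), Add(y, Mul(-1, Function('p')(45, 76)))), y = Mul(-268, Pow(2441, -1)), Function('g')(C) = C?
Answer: Rational(8183011797, 180902) ≈ 45235.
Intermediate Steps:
y = Rational(-268, 2441) (y = Mul(-268, Rational(1, 2441)) = Rational(-268, 2441) ≈ -0.10979)
K = Rational(-180902, 2441) (K = Add(Add(32, Mul(-1, 61)), Add(Rational(-268, 2441), Mul(-1, 45))) = Add(Add(32, -61), Add(Rational(-268, 2441), -45)) = Add(-29, Rational(-110113, 2441)) = Rational(-180902, 2441) ≈ -74.110)
Add(45527, Mul(21677, Pow(K, -1))) = Add(45527, Mul(21677, Pow(Rational(-180902, 2441), -1))) = Add(45527, Mul(21677, Rational(-2441, 180902))) = Add(45527, Rational(-52913557, 180902)) = Rational(8183011797, 180902)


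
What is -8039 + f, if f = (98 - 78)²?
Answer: -7639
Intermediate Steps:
f = 400 (f = 20² = 400)
-8039 + f = -8039 + 400 = -7639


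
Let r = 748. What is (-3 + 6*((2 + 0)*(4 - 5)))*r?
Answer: -11220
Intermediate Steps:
(-3 + 6*((2 + 0)*(4 - 5)))*r = (-3 + 6*((2 + 0)*(4 - 5)))*748 = (-3 + 6*(2*(-1)))*748 = (-3 + 6*(-2))*748 = (-3 - 12)*748 = -15*748 = -11220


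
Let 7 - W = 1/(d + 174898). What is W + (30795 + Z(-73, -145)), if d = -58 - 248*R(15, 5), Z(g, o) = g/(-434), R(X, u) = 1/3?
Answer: 16148714325/524272 ≈ 30802.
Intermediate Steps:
R(X, u) = ⅓
Z(g, o) = -g/434 (Z(g, o) = g*(-1/434) = -g/434)
d = -422/3 (d = -58 - 248*⅓ = -58 - 248/3 = -422/3 ≈ -140.67)
W = 3669901/524272 (W = 7 - 1/(-422/3 + 174898) = 7 - 1/524272/3 = 7 - 1*3/524272 = 7 - 3/524272 = 3669901/524272 ≈ 7.0000)
W + (30795 + Z(-73, -145)) = 3669901/524272 + (30795 - 1/434*(-73)) = 3669901/524272 + (30795 + 73/434) = 3669901/524272 + 13365103/434 = 16148714325/524272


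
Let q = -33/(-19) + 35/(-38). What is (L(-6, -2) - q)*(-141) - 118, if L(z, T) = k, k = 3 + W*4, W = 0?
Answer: -16187/38 ≈ -425.97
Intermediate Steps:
k = 3 (k = 3 + 0*4 = 3 + 0 = 3)
q = 31/38 (q = -33*(-1/19) + 35*(-1/38) = 33/19 - 35/38 = 31/38 ≈ 0.81579)
L(z, T) = 3
(L(-6, -2) - q)*(-141) - 118 = (3 - 1*31/38)*(-141) - 118 = (3 - 31/38)*(-141) - 118 = (83/38)*(-141) - 118 = -11703/38 - 118 = -16187/38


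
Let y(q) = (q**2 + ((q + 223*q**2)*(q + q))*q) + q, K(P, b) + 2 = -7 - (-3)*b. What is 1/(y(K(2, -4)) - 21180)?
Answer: 1/86699244 ≈ 1.1534e-8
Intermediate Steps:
K(P, b) = -9 + 3*b (K(P, b) = -2 + (-7 - (-3)*b) = -2 + (-7 + 3*b) = -9 + 3*b)
y(q) = q + q**2 + 2*q**2*(q + 223*q**2) (y(q) = (q**2 + ((q + 223*q**2)*(2*q))*q) + q = (q**2 + (2*q*(q + 223*q**2))*q) + q = (q**2 + 2*q**2*(q + 223*q**2)) + q = q + q**2 + 2*q**2*(q + 223*q**2))
1/(y(K(2, -4)) - 21180) = 1/((-9 + 3*(-4))*(1 + (-9 + 3*(-4)) + 2*(-9 + 3*(-4))**2 + 446*(-9 + 3*(-4))**3) - 21180) = 1/((-9 - 12)*(1 + (-9 - 12) + 2*(-9 - 12)**2 + 446*(-9 - 12)**3) - 21180) = 1/(-21*(1 - 21 + 2*(-21)**2 + 446*(-21)**3) - 21180) = 1/(-21*(1 - 21 + 2*441 + 446*(-9261)) - 21180) = 1/(-21*(1 - 21 + 882 - 4130406) - 21180) = 1/(-21*(-4129544) - 21180) = 1/(86720424 - 21180) = 1/86699244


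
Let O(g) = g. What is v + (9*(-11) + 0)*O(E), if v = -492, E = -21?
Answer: 1587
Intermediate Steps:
v + (9*(-11) + 0)*O(E) = -492 + (9*(-11) + 0)*(-21) = -492 + (-99 + 0)*(-21) = -492 - 99*(-21) = -492 + 2079 = 1587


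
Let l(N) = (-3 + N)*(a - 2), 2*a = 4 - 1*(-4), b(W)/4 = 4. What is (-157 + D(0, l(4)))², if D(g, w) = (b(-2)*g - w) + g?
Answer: 25281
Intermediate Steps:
b(W) = 16 (b(W) = 4*4 = 16)
a = 4 (a = (4 - 1*(-4))/2 = (4 + 4)/2 = (½)*8 = 4)
l(N) = -6 + 2*N (l(N) = (-3 + N)*(4 - 2) = (-3 + N)*2 = -6 + 2*N)
D(g, w) = -w + 17*g (D(g, w) = (16*g - w) + g = (-w + 16*g) + g = -w + 17*g)
(-157 + D(0, l(4)))² = (-157 + (-(-6 + 2*4) + 17*0))² = (-157 + (-(-6 + 8) + 0))² = (-157 + (-1*2 + 0))² = (-157 + (-2 + 0))² = (-157 - 2)² = (-159)² = 25281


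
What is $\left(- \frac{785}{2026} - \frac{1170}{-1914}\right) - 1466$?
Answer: $- \frac{947322349}{646294} \approx -1465.8$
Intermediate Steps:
$\left(- \frac{785}{2026} - \frac{1170}{-1914}\right) - 1466 = \left(\left(-785\right) \frac{1}{2026} - - \frac{195}{319}\right) - 1466 = \left(- \frac{785}{2026} + \frac{195}{319}\right) - 1466 = \frac{144655}{646294} - 1466 = - \frac{947322349}{646294}$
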